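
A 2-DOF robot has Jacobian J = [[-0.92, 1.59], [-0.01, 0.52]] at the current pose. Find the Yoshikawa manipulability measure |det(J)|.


det(J) = -0.92*0.52 - (1.59)*(-0.01) = -0.4625
|det(J)| = 0.4625

0.4625


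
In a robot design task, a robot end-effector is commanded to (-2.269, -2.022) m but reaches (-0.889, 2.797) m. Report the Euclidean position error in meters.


dx = -0.889 - (-2.269) = 1.3800, dy = 2.797 - (-2.022) = 4.8190
err = sqrt(1.904400 + 23.222761) = 5.0127

5.0127 m


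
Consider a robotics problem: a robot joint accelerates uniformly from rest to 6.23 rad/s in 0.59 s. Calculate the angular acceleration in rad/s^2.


alpha = delta_omega / t = 6.23 / 0.59 = 10.5593

10.5593 rad/s^2


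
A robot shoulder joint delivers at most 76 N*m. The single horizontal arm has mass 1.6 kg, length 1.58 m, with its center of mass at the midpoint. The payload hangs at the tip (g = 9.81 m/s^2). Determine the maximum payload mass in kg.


tau_arm = m_arm*g*(L/2) = 1.6*9.81*1.58/2 = 12.3998 N*m
tau_payload = tau_max - tau_arm = 76 - 12.3998 = 63.6002
m_payload = tau_payload / (g*L) = 63.6002 / (9.81*1.58) = 4.1033

4.1033 kg


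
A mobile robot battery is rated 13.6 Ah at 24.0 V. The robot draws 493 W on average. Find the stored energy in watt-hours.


E = capacity * V = 13.6*24.0 = 326.4000

326.4000 Wh


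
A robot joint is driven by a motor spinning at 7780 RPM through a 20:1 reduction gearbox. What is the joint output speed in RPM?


omega_joint = omega_motor / N = 7780 / 20 = 389.0000

389.0000 RPM


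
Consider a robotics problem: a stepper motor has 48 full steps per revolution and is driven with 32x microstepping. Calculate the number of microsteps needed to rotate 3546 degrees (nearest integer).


step_size = 360/(48*32) = 360/1536 = 0.234375 deg
n = 3546/(360/1536) = 3546*1536/360 = 15129.6000 -> 15130

15130 steps


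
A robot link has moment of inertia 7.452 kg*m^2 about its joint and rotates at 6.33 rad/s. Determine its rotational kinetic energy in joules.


KE = (1/2)*I*omega^2 = 0.5*7.452*6.33^2 = 149.2967

149.2967 J


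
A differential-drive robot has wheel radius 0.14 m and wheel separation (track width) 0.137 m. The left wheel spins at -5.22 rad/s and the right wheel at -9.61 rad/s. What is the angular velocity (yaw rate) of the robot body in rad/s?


omega = r*(wR - wL)/L = 0.14*(-9.61 - (-5.22))/0.137 = -4.4861

-4.4861 rad/s


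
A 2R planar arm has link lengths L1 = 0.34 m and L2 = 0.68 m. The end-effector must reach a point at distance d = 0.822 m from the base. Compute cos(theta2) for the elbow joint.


cos(th2) = (d^2 - L1^2 - L2^2)/(2*L1*L2) = (0.822^2 - 0.34^2 - 0.68^2)/(2*0.34*0.68) = 0.2113

0.2113


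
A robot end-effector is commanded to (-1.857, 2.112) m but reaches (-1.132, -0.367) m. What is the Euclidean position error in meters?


dx = -1.132 - (-1.857) = 0.7250, dy = -0.367 - (2.112) = -2.4790
err = sqrt(0.525625 + 6.145441) = 2.5828

2.5828 m


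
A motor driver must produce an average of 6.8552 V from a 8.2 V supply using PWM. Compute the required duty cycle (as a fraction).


D = V_avg/V_supply = 6.8552/8.2 = 0.8360

0.8360


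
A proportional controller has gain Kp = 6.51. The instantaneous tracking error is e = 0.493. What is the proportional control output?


u_P = Kp * e = 6.51 * 0.493 = 3.2094

3.2094


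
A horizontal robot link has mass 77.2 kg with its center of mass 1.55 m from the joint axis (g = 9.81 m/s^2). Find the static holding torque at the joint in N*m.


tau = m*g*L = 77.2 * 9.81 * 1.55 = 1173.8646

1173.8646 N*m


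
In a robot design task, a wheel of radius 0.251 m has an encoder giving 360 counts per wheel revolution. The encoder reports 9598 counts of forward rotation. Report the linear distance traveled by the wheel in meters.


revs = 9598/360 = 26.661111
d = revs * 2*pi*r = 26.661111 * 2*pi*0.251 = 42.0467

42.0467 m


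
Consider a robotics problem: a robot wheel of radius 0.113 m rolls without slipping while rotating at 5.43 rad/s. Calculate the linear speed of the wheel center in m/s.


v = omega * r = 5.43 * 0.113 = 0.6136

0.6136 m/s


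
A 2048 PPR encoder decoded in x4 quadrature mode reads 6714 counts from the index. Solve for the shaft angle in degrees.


angle = counts * 360 / (PPR*4) = 6714 * 360 / 8192 = 295.0488

295.0488 degrees


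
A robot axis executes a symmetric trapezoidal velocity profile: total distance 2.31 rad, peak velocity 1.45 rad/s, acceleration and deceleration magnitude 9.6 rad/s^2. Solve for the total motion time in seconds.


t_acc = v/a = 1.45/9.6 = 0.151042 s
d_acc = v^2/(2a) = 0.109505 rad (each ramp)
d_cruise = 2.31 - 2*0.109505 = 2.090990 rad
t_cruise = 2.090990/1.45 = 1.442062 s
t_total = 2*0.151042 + 1.442062 = 1.7441

1.7441 s


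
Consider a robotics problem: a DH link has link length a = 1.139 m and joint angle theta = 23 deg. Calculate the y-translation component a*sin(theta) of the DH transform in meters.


a*sin(theta) = 1.139*sin(23 deg) = 0.4450

0.4450 m


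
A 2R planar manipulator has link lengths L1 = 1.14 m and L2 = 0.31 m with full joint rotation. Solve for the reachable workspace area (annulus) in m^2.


r_max = L1 + L2 = 1.4500, r_min = |L1 - L2| = 0.8300
A = pi*(r_max^2 - r_min^2) = pi*(2.1025 - 0.6889) = 4.4410

4.4410 m^2


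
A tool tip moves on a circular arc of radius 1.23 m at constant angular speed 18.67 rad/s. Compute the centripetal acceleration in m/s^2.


a_c = omega^2 * r = 18.67^2 * 1.23 = 428.7397

428.7397 m/s^2


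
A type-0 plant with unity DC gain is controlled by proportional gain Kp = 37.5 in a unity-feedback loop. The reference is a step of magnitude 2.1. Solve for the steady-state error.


e_ss = R/(1 + Kp) = 2.1/(1 + 37.5) = 2.1/38.5000 = 0.0545

0.0545


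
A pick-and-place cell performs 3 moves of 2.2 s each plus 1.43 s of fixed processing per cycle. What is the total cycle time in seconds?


T = 3*2.2 + 1.43 = 8.0300

8.0300 s


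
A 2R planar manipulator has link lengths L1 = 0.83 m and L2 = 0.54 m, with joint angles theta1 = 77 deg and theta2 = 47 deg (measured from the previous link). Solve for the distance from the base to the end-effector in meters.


x = L1*cos(th1) + L2*cos(th1+th2) = -0.115255
y = L1*sin(th1) + L2*sin(th1+th2) = 1.256407
d = sqrt(x^2 + y^2) = sqrt(0.013284 + 1.578559) = 1.2617

1.2617 m


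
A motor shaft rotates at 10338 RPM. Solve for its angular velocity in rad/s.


omega = 10338 * 2*pi/60 = 1082.5928

1082.5928 rad/s


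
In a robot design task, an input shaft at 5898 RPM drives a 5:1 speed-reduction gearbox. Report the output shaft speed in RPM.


omega_out = omega_in / N = 5898 / 5 = 1179.6000

1179.6000 RPM


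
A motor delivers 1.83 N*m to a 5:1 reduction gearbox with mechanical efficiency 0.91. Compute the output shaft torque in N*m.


tau_out = tau_in * N * eta = 1.83 * 5 * 0.91 = 8.3265

8.3265 N*m


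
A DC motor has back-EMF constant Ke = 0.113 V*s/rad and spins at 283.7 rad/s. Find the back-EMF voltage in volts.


V_emf = Ke * omega = 0.113*283.7 = 32.0581

32.0581 V


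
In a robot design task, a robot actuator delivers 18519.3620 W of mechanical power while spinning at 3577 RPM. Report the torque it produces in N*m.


omega = 3577 * 2*pi/60 = 374.582564 rad/s
tau = P / omega = 18519.3620 / 374.582564 = 49.4400

49.4400 N*m


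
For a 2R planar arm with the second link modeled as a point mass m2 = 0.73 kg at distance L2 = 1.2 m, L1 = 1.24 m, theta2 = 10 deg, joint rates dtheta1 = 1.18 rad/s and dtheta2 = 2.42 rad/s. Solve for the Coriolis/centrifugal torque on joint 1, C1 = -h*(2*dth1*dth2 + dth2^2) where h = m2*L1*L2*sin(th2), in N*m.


h = m2*L1*L2*sin(th2) = 0.73*1.24*1.2*sin(10 deg) = 0.188624
C1 = -h*(2*1.18*2.42 + 2.42^2) = -0.188624*11.5676 = -2.1819

-2.1819 N*m


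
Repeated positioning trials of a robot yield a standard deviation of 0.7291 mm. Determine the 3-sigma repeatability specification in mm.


repeatability = 3*sigma = 3*0.7291 = 2.1873

2.1873 mm


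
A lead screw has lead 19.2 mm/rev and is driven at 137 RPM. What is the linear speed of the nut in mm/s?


v = lead * (RPM/60) = 19.2*137/60 = 43.8400

43.8400 mm/s


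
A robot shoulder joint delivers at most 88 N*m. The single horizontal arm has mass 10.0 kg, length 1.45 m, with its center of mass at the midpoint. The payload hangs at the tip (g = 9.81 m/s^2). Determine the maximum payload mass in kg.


tau_arm = m_arm*g*(L/2) = 10.0*9.81*1.45/2 = 71.1225 N*m
tau_payload = tau_max - tau_arm = 88 - 71.1225 = 16.8775
m_payload = tau_payload / (g*L) = 16.8775 / (9.81*1.45) = 1.1865

1.1865 kg


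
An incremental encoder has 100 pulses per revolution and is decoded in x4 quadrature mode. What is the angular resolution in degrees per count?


resolution = 360 / (PPR * 4) = 360 / 400 = 0.9000

0.9000 degrees


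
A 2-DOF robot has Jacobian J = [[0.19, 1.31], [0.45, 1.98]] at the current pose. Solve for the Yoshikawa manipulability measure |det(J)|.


det(J) = 0.19*1.98 - (1.31)*(0.45) = -0.2133
|det(J)| = 0.2133

0.2133


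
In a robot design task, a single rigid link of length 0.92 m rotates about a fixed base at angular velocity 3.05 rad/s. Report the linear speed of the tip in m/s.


v = L*omega = 0.92 * 3.05 = 2.8060

2.8060 m/s


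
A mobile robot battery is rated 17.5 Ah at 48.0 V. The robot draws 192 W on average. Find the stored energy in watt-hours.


E = capacity * V = 17.5*48.0 = 840.0000

840.0000 Wh


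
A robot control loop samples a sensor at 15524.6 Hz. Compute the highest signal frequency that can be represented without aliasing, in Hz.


f_max = f_s/2 = 15524.6/2 = 7762.3000

7762.3000 Hz


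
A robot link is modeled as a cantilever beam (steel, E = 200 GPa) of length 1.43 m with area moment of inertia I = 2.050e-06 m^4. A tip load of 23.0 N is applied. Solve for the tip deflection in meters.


delta = F*L^3/(3*E*I) = 23.0*1.43^3/(3*2.000e+11*2.050e-06)
      = 67.256761/1230000 = 5.4680e-05

5.4680e-05 m


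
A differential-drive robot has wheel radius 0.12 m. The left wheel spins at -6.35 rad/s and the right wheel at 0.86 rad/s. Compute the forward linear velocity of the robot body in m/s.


v = r*(wR + wL)/2 = 0.12*(0.86 + -6.35)/2 = -0.3294

-0.3294 m/s


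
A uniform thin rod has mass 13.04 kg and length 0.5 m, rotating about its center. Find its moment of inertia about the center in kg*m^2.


I = (1/12)*m*L^2 = (1/12)*13.04*0.5^2 = 0.2717

0.2717 kg*m^2


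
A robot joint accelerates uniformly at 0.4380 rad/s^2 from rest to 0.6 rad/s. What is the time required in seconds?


t = delta_omega / alpha = 0.6 / 0.4380 = 1.3699

1.3699 s


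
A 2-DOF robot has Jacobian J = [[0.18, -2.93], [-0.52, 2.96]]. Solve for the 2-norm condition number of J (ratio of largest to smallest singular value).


JJ^T eigenvalues: trace(JJ^T) = 17.6493, det(JJ^T) = det(J)^2 = 0.98168464
s_max^2 = (17.6493 + sqrt(307.57105193))/2 = 17.59350186
s_min^2 = (17.6493 - sqrt(307.57105193))/2 = 0.05579814
kappa = s_max/s_min = sqrt(17.59350186/0.05579814) = 17.7569

17.7569


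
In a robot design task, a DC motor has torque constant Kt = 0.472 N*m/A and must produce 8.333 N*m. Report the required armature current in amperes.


I = tau / Kt = 8.333/0.472 = 17.6547

17.6547 A


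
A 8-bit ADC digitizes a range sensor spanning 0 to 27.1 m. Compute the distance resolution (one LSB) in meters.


res = range / 2^n = 27.1/2^8 = 27.1/256 = 0.1059

0.1059 m


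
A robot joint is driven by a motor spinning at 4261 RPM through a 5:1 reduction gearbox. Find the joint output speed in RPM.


omega_joint = omega_motor / N = 4261 / 5 = 852.2000

852.2000 RPM


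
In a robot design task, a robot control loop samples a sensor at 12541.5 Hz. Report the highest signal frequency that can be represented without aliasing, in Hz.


f_max = f_s/2 = 12541.5/2 = 6270.7500

6270.7500 Hz


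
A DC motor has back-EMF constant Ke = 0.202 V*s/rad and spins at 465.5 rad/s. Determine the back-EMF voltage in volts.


V_emf = Ke * omega = 0.202*465.5 = 94.0310

94.0310 V


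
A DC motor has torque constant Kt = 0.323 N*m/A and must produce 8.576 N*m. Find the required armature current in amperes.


I = tau / Kt = 8.576/0.323 = 26.5511

26.5511 A


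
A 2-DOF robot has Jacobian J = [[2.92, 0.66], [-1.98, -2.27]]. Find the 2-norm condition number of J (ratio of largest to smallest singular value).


JJ^T eigenvalues: trace(JJ^T) = 18.0353, det(JJ^T) = det(J)^2 = 28.31942656
s_max^2 = (18.0353 + sqrt(211.99433985))/2 = 16.29766270
s_min^2 = (18.0353 - sqrt(211.99433985))/2 = 1.73763730
kappa = s_max/s_min = sqrt(16.29766270/1.73763730) = 3.0625

3.0625


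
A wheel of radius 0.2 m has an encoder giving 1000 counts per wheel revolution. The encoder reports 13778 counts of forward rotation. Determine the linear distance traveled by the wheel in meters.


revs = 13778/1000 = 13.778000
d = revs * 2*pi*r = 13.778000 * 2*pi*0.2 = 17.3139

17.3139 m


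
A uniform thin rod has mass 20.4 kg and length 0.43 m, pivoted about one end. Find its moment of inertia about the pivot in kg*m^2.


I = (1/3)*m*L^2 = (1/3)*20.4*0.43^2 = 1.2573

1.2573 kg*m^2


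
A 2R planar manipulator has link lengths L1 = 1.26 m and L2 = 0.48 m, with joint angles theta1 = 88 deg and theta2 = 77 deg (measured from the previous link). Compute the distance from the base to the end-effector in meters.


x = L1*cos(th1) + L2*cos(th1+th2) = -0.419671
y = L1*sin(th1) + L2*sin(th1+th2) = 1.383466
d = sqrt(x^2 + y^2) = sqrt(0.176124 + 1.913978) = 1.4457

1.4457 m


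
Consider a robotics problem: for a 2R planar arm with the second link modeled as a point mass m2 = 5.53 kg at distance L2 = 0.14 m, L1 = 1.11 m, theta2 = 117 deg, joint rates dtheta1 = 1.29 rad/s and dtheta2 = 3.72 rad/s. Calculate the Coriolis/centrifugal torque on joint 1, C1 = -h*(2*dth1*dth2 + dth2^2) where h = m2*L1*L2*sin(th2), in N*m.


h = m2*L1*L2*sin(th2) = 5.53*1.11*0.14*sin(117 deg) = 0.765697
C1 = -h*(2*1.29*3.72 + 3.72^2) = -0.765697*23.4360 = -17.9449

-17.9449 N*m


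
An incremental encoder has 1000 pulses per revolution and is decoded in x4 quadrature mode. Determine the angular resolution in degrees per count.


resolution = 360 / (PPR * 4) = 360 / 4000 = 0.0900

0.0900 degrees


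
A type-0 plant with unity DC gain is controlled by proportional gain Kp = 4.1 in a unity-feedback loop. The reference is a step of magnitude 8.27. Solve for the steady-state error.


e_ss = R/(1 + Kp) = 8.27/(1 + 4.1) = 8.27/5.1000 = 1.6216

1.6216


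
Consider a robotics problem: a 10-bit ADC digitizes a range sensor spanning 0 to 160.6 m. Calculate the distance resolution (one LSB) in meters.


res = range / 2^n = 160.6/2^10 = 160.6/1024 = 0.1568

0.1568 m


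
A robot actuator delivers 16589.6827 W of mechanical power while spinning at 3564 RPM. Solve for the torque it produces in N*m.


omega = 3564 * 2*pi/60 = 373.221207 rad/s
tau = P / omega = 16589.6827 / 373.221207 = 44.4500

44.4500 N*m


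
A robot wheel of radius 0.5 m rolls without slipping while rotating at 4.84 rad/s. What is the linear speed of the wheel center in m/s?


v = omega * r = 4.84 * 0.5 = 2.4200

2.4200 m/s


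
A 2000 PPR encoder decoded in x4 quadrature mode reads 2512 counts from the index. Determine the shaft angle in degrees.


angle = counts * 360 / (PPR*4) = 2512 * 360 / 8000 = 113.0400

113.0400 degrees


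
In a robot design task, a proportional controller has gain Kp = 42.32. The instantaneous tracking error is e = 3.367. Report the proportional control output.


u_P = Kp * e = 42.32 * 3.367 = 142.4914

142.4914


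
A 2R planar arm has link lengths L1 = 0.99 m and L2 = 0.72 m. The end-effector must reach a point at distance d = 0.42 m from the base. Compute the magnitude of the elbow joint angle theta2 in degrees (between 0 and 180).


cos(th2) = (d^2 - L1^2 - L2^2)/(2*L1*L2) = (0.42^2 - 0.99^2 - 0.72^2)/(2*0.99*0.72) = -0.92739899
th2 = acos(-0.92739899) = 158.0329 deg

158.0329 degrees


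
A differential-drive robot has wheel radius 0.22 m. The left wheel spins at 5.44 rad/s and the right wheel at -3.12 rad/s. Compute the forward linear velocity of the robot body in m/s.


v = r*(wR + wL)/2 = 0.22*(-3.12 + 5.44)/2 = 0.2552

0.2552 m/s


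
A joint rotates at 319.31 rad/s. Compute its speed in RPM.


RPM = 319.31 * 60/(2*pi) = 3049.1859

3049.1859 RPM


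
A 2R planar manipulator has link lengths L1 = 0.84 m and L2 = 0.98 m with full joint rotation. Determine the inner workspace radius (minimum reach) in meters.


r_min = |L1 - L2| = |0.84 - 0.98| = 0.1400

0.1400 m


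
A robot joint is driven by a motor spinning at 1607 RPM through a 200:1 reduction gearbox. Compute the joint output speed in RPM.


omega_joint = omega_motor / N = 1607 / 200 = 8.0350

8.0350 RPM


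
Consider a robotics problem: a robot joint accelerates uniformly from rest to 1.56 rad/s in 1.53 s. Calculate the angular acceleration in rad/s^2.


alpha = delta_omega / t = 1.56 / 1.53 = 1.0196

1.0196 rad/s^2


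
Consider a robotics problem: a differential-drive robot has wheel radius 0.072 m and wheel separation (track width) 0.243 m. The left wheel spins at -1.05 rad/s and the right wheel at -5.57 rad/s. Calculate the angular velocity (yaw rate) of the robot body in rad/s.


omega = r*(wR - wL)/L = 0.072*(-5.57 - (-1.05))/0.243 = -1.3393

-1.3393 rad/s


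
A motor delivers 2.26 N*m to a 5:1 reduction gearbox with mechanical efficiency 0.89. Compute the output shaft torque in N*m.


tau_out = tau_in * N * eta = 2.26 * 5 * 0.89 = 10.0570

10.0570 N*m


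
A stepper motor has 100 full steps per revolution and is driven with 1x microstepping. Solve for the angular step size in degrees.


step = 360/(100*1) = 360/100 = 3.6000

3.6000 degrees


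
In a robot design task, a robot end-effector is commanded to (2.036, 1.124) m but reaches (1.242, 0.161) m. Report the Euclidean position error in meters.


dx = 1.242 - (2.036) = -0.7940, dy = 0.161 - (1.124) = -0.9630
err = sqrt(0.630436 + 0.927369) = 1.2481

1.2481 m


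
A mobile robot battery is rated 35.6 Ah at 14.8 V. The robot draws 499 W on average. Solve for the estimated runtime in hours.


E = 35.6*14.8 = 526.8800 Wh
t = E/P = 526.8800/499 = 1.0559

1.0559 hours


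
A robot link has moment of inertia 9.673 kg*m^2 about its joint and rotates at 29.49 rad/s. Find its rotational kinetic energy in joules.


KE = (1/2)*I*omega^2 = 0.5*9.673*29.49^2 = 4206.1111

4206.1111 J


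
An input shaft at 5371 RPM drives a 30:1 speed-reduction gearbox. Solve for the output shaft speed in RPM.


omega_out = omega_in / N = 5371 / 30 = 179.0333

179.0333 RPM


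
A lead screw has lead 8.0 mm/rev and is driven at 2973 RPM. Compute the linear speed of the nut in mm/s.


v = lead * (RPM/60) = 8.0*2973/60 = 396.4000

396.4000 mm/s


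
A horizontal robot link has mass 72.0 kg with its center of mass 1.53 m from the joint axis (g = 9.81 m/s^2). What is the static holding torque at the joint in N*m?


tau = m*g*L = 72.0 * 9.81 * 1.53 = 1080.6696

1080.6696 N*m


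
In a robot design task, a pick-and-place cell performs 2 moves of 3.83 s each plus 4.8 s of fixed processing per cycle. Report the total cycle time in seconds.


T = 2*3.83 + 4.8 = 12.4600

12.4600 s


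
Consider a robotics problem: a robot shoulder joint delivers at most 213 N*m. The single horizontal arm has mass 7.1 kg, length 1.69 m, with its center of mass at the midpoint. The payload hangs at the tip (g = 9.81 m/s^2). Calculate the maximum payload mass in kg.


tau_arm = m_arm*g*(L/2) = 7.1*9.81*1.69/2 = 58.8551 N*m
tau_payload = tau_max - tau_arm = 213 - 58.8551 = 154.1449
m_payload = tau_payload / (g*L) = 154.1449 / (9.81*1.69) = 9.2977

9.2977 kg


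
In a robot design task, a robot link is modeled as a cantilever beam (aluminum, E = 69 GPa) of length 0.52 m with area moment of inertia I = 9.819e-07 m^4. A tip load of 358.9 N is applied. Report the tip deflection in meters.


delta = F*L^3/(3*E*I) = 358.9*0.52^3/(3*6.900e+10*9.819e-07)
      = 50.4642112/203253.3 = 2.4828e-04

2.4828e-04 m


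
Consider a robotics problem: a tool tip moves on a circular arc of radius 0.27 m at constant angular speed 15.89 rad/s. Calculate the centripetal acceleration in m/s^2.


a_c = omega^2 * r = 15.89^2 * 0.27 = 68.1729

68.1729 m/s^2


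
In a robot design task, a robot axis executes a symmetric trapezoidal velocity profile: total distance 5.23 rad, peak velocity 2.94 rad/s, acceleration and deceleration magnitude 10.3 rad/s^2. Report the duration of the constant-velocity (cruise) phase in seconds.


t_acc = v/a = 0.285437 s, d_acc = v^2/(2a) = 0.419592 rad each
d_cruise = 5.23 - 2*0.419592 = 4.390816 rad
t_cruise = d_cruise/v = 4.390816/2.94 = 1.4935

1.4935 s


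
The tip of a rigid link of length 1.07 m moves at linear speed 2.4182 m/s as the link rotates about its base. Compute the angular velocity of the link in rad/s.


omega = v / L = 2.4182 / 1.07 = 2.2600

2.2600 rad/s


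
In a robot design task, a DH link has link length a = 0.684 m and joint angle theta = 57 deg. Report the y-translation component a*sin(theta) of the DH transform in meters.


a*sin(theta) = 0.684*sin(57 deg) = 0.5737

0.5737 m


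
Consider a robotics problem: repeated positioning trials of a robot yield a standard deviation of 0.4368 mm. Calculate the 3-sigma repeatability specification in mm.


repeatability = 3*sigma = 3*0.4368 = 1.3104

1.3104 mm


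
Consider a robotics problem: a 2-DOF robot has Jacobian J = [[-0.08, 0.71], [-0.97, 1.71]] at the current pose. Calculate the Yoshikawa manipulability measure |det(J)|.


det(J) = -0.08*1.71 - (0.71)*(-0.97) = 0.5519
|det(J)| = 0.5519

0.5519


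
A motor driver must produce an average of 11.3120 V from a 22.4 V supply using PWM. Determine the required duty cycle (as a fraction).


D = V_avg/V_supply = 11.3120/22.4 = 0.5050

0.5050


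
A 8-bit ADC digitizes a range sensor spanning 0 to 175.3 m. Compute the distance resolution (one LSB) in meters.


res = range / 2^n = 175.3/2^8 = 175.3/256 = 0.6848

0.6848 m


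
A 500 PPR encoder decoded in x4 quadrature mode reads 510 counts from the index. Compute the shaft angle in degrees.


angle = counts * 360 / (PPR*4) = 510 * 360 / 2000 = 91.8000

91.8000 degrees


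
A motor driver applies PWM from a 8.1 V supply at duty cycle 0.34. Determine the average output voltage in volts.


V_avg = V_supply * D = 8.1*0.34 = 2.7540

2.7540 V


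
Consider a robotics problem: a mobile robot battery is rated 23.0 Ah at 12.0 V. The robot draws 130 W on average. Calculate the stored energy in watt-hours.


E = capacity * V = 23.0*12.0 = 276.0000

276.0000 Wh


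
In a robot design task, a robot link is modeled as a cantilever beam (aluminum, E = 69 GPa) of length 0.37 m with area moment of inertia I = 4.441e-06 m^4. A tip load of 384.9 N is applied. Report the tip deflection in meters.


delta = F*L^3/(3*E*I) = 384.9*0.37^3/(3*6.900e+10*4.441e-06)
      = 19.4963397/919287 = 2.1208e-05

2.1208e-05 m


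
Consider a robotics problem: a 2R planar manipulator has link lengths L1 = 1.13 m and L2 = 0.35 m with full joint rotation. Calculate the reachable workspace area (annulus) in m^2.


r_max = L1 + L2 = 1.4800, r_min = |L1 - L2| = 0.7800
A = pi*(r_max^2 - r_min^2) = pi*(2.1904 - 0.6084) = 4.9700

4.9700 m^2


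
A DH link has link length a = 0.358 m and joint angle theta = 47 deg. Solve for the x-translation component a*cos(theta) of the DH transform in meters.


a*cos(theta) = 0.358*cos(47 deg) = 0.2442

0.2442 m


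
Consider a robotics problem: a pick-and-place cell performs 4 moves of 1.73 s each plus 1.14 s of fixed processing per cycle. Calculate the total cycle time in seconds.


T = 4*1.73 + 1.14 = 8.0600

8.0600 s


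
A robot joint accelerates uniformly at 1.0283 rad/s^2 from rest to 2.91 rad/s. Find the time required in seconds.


t = delta_omega / alpha = 2.91 / 1.0283 = 2.8299

2.8299 s


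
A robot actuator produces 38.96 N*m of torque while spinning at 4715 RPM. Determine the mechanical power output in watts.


omega = 4715 * 2*pi/60 = 493.753645 rad/s
P = tau * omega = 38.96 * 493.753645 = 19236.6420

19236.6420 W


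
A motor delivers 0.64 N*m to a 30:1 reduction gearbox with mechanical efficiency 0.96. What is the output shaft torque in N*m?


tau_out = tau_in * N * eta = 0.64 * 30 * 0.96 = 18.4320

18.4320 N*m


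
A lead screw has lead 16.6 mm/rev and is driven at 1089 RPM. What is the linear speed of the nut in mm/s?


v = lead * (RPM/60) = 16.6*1089/60 = 301.2900

301.2900 mm/s


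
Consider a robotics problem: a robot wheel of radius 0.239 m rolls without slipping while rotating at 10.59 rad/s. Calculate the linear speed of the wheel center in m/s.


v = omega * r = 10.59 * 0.239 = 2.5310

2.5310 m/s


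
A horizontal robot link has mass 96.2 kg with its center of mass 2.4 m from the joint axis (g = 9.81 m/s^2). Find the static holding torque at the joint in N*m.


tau = m*g*L = 96.2 * 9.81 * 2.4 = 2264.9328

2264.9328 N*m


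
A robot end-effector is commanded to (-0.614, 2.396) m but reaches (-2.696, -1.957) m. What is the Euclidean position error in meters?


dx = -2.696 - (-0.614) = -2.0820, dy = -1.957 - (2.396) = -4.3530
err = sqrt(4.334724 + 18.948609) = 4.8253

4.8253 m


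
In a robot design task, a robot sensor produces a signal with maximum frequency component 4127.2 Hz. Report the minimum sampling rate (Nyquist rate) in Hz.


f_s,min = 2*f_max = 2*4127.2 = 8254.4000

8254.4000 Hz


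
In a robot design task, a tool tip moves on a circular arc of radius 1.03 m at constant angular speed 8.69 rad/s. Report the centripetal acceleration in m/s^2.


a_c = omega^2 * r = 8.69^2 * 1.03 = 77.7816

77.7816 m/s^2


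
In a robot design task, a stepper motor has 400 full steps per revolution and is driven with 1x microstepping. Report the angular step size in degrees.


step = 360/(400*1) = 360/400 = 0.9000

0.9000 degrees


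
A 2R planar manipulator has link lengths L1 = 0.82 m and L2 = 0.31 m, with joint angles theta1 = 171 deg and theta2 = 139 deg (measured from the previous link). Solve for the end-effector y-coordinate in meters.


y = L1*sin(th1) + L2*sin(th1+th2) = 0.82*sin(171 deg) + 0.31*sin(310 deg) = -0.1092

-0.1092 m


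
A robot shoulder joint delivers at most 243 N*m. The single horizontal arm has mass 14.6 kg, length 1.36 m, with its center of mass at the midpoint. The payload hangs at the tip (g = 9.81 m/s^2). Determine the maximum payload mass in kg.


tau_arm = m_arm*g*(L/2) = 14.6*9.81*1.36/2 = 97.3937 N*m
tau_payload = tau_max - tau_arm = 243 - 97.3937 = 145.6063
m_payload = tau_payload / (g*L) = 145.6063 / (9.81*1.36) = 10.9137

10.9137 kg


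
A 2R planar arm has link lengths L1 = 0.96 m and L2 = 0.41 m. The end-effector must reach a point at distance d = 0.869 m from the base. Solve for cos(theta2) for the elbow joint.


cos(th2) = (d^2 - L1^2 - L2^2)/(2*L1*L2) = (0.869^2 - 0.96^2 - 0.41^2)/(2*0.96*0.41) = -0.4250

-0.4250


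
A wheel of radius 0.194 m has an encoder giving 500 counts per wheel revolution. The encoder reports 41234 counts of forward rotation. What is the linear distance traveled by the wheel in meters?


revs = 41234/500 = 82.468000
d = revs * 2*pi*r = 82.468000 * 2*pi*0.194 = 100.5234

100.5234 m


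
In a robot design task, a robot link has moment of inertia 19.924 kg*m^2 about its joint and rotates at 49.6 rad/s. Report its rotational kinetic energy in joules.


KE = (1/2)*I*omega^2 = 0.5*19.924*49.6^2 = 24508.1139

24508.1139 J


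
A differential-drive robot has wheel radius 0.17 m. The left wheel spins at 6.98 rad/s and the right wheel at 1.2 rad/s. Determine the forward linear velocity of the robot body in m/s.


v = r*(wR + wL)/2 = 0.17*(1.2 + 6.98)/2 = 0.6953

0.6953 m/s


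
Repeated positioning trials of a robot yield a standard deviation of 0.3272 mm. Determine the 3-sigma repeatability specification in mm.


repeatability = 3*sigma = 3*0.3272 = 0.9816

0.9816 mm


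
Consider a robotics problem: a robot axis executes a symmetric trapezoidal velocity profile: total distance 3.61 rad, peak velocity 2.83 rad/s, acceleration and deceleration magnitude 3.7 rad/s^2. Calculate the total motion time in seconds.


t_acc = v/a = 2.83/3.7 = 0.764865 s
d_acc = v^2/(2a) = 1.082284 rad (each ramp)
d_cruise = 3.61 - 2*1.082284 = 1.445432 rad
t_cruise = 1.445432/2.83 = 0.510753 s
t_total = 2*0.764865 + 0.510753 = 2.0405

2.0405 s


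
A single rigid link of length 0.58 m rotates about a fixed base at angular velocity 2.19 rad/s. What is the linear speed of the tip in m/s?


v = L*omega = 0.58 * 2.19 = 1.2702

1.2702 m/s


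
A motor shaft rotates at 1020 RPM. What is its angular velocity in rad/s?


omega = 1020 * 2*pi/60 = 106.8142

106.8142 rad/s


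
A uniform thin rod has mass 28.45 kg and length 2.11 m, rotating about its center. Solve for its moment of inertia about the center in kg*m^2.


I = (1/12)*m*L^2 = (1/12)*28.45*2.11^2 = 10.5552

10.5552 kg*m^2


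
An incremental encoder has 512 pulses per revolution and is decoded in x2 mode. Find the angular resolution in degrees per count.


resolution = 360 / (PPR * 2) = 360 / 1024 = 0.3516

0.3516 degrees


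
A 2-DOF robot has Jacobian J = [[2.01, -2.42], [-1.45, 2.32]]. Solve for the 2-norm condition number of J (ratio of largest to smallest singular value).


JJ^T eigenvalues: trace(JJ^T) = 17.3814, det(JJ^T) = det(J)^2 = 1.33217764
s_max^2 = (17.3814 + sqrt(296.78435540))/2 = 17.30441516
s_min^2 = (17.3814 - sqrt(296.78435540))/2 = 0.07698484
kappa = s_max/s_min = sqrt(17.30441516/0.07698484) = 14.9926

14.9926


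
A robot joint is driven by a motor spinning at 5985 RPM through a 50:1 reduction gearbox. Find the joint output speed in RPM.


omega_joint = omega_motor / N = 5985 / 50 = 119.7000

119.7000 RPM


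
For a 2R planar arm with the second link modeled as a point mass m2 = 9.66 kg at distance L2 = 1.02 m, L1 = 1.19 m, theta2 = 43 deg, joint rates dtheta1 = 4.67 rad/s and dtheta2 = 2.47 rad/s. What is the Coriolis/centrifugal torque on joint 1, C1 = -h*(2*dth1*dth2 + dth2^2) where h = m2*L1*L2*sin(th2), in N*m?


h = m2*L1*L2*sin(th2) = 9.66*1.19*1.02*sin(43 deg) = 7.996641
C1 = -h*(2*4.67*2.47 + 2.47^2) = -7.996641*29.1707 = -233.2676

-233.2676 N*m


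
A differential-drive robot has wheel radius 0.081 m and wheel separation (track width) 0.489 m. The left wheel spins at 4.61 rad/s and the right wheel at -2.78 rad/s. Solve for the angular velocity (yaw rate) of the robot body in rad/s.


omega = r*(wR - wL)/L = 0.081*(-2.78 - (4.61))/0.489 = -1.2241

-1.2241 rad/s


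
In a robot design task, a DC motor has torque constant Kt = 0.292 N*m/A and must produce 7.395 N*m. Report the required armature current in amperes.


I = tau / Kt = 7.395/0.292 = 25.3253

25.3253 A


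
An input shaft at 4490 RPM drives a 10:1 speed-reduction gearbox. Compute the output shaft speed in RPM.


omega_out = omega_in / N = 4490 / 10 = 449.0000

449.0000 RPM


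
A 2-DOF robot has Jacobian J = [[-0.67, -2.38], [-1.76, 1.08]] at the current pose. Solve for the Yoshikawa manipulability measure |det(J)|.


det(J) = -0.67*1.08 - (-2.38)*(-1.76) = -4.9124
|det(J)| = 4.9124

4.9124


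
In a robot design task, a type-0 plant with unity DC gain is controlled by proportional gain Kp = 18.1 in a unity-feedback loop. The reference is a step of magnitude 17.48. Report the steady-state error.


e_ss = R/(1 + Kp) = 17.48/(1 + 18.1) = 17.48/19.1000 = 0.9152

0.9152


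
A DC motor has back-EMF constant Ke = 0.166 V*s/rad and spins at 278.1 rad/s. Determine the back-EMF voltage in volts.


V_emf = Ke * omega = 0.166*278.1 = 46.1646

46.1646 V


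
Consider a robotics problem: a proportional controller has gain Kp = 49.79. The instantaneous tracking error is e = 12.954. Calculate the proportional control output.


u_P = Kp * e = 49.79 * 12.954 = 644.9797

644.9797


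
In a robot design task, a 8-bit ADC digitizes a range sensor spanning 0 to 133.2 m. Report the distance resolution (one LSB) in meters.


res = range / 2^n = 133.2/2^8 = 133.2/256 = 0.5203

0.5203 m


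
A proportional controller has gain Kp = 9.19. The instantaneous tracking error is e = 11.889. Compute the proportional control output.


u_P = Kp * e = 9.19 * 11.889 = 109.2599

109.2599


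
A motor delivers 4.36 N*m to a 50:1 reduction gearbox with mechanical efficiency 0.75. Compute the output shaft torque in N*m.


tau_out = tau_in * N * eta = 4.36 * 50 * 0.75 = 163.5000

163.5000 N*m


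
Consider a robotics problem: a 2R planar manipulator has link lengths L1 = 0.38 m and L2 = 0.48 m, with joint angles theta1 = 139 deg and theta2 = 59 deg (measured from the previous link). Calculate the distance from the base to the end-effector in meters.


x = L1*cos(th1) + L2*cos(th1+th2) = -0.743297
y = L1*sin(th1) + L2*sin(th1+th2) = 0.100974
d = sqrt(x^2 + y^2) = sqrt(0.552490 + 0.010196) = 0.7501

0.7501 m


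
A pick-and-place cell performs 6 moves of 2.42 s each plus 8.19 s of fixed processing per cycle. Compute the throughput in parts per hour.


T_cycle = 6*2.42 + 8.19 = 22.7100 s
rate = 3600/T = 158.5205

158.5205 parts/hour


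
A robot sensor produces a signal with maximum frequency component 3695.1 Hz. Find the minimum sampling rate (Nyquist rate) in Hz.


f_s,min = 2*f_max = 2*3695.1 = 7390.2000

7390.2000 Hz


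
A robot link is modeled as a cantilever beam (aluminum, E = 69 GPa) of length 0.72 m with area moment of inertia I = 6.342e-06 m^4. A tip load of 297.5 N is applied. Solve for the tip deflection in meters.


delta = F*L^3/(3*E*I) = 297.5*0.72^3/(3*6.900e+10*6.342e-06)
      = 111.04128/1312794 = 8.4584e-05

8.4584e-05 m


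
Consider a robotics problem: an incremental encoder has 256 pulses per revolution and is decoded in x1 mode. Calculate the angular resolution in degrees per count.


resolution = 360 / (PPR * 1) = 360 / 256 = 1.4062

1.4062 degrees


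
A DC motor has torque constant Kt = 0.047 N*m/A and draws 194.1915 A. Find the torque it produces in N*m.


tau = Kt * I = 0.047*194.1915 = 9.1270

9.1270 N*m


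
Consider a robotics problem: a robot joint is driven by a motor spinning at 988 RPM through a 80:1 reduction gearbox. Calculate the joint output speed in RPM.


omega_joint = omega_motor / N = 988 / 80 = 12.3500

12.3500 RPM


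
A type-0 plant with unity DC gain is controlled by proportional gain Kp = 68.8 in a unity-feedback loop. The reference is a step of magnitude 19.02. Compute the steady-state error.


e_ss = R/(1 + Kp) = 19.02/(1 + 68.8) = 19.02/69.8000 = 0.2725

0.2725


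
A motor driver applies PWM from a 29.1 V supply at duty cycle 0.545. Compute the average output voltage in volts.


V_avg = V_supply * D = 29.1*0.545 = 15.8595

15.8595 V


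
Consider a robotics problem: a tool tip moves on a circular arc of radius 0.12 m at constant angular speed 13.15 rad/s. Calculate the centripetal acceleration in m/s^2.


a_c = omega^2 * r = 13.15^2 * 0.12 = 20.7507

20.7507 m/s^2


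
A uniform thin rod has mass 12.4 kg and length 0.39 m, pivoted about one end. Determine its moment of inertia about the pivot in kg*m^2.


I = (1/3)*m*L^2 = (1/3)*12.4*0.39^2 = 0.6287

0.6287 kg*m^2


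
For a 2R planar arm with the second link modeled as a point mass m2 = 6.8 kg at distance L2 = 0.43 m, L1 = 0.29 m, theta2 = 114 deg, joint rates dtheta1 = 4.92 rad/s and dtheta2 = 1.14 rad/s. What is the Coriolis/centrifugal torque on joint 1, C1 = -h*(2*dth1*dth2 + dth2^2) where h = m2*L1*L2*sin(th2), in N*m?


h = m2*L1*L2*sin(th2) = 6.8*0.29*0.43*sin(114 deg) = 0.774650
C1 = -h*(2*4.92*1.14 + 1.14^2) = -0.774650*12.5172 = -9.6964

-9.6964 N*m


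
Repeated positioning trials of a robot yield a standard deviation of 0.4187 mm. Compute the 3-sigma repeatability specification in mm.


repeatability = 3*sigma = 3*0.4187 = 1.2561

1.2561 mm


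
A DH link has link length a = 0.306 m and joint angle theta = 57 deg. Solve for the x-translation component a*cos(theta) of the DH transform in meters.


a*cos(theta) = 0.306*cos(57 deg) = 0.1667

0.1667 m


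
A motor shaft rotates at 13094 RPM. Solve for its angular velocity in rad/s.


omega = 13094 * 2*pi/60 = 1371.2005

1371.2005 rad/s


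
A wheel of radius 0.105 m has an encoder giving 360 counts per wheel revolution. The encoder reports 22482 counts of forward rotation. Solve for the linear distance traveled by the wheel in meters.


revs = 22482/360 = 62.450000
d = revs * 2*pi*r = 62.450000 * 2*pi*0.105 = 41.2004

41.2004 m


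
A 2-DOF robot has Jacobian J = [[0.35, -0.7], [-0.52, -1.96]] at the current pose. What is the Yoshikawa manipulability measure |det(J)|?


det(J) = 0.35*-1.96 - (-0.7)*(-0.52) = -1.0500
|det(J)| = 1.0500

1.0500


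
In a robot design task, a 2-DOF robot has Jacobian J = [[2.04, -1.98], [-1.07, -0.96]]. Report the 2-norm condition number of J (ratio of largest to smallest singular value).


JJ^T eigenvalues: trace(JJ^T) = 10.1485, det(JJ^T) = det(J)^2 = 16.62192900
s_max^2 = (10.1485 + sqrt(36.50433625))/2 = 8.09519092
s_min^2 = (10.1485 - sqrt(36.50433625))/2 = 2.05330908
kappa = s_max/s_min = sqrt(8.09519092/2.05330908) = 1.9856

1.9856


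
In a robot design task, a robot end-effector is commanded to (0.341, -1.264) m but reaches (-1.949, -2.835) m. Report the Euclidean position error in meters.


dx = -1.949 - (0.341) = -2.2900, dy = -2.835 - (-1.264) = -1.5710
err = sqrt(5.244100 + 2.468041) = 2.7771

2.7771 m


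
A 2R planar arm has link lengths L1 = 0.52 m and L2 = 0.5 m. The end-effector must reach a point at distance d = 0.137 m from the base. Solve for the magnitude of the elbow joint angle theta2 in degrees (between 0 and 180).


cos(th2) = (d^2 - L1^2 - L2^2)/(2*L1*L2) = (0.137^2 - 0.52^2 - 0.5^2)/(2*0.52*0.5) = -0.96467500
th2 = acos(-0.96467500) = 164.7256 deg

164.7256 degrees


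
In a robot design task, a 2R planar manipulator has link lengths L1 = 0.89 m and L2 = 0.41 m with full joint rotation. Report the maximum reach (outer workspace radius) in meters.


r_max = L1 + L2 = 0.89 + 0.41 = 1.3000

1.3000 m


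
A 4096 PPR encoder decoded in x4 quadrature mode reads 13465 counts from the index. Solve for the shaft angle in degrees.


angle = counts * 360 / (PPR*4) = 13465 * 360 / 16384 = 295.8618

295.8618 degrees


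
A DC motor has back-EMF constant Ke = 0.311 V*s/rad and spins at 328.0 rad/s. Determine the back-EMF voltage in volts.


V_emf = Ke * omega = 0.311*328.0 = 102.0080

102.0080 V


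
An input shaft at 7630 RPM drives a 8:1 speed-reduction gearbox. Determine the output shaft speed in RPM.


omega_out = omega_in / N = 7630 / 8 = 953.7500

953.7500 RPM


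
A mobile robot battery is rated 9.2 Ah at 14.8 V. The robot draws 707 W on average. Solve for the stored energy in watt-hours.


E = capacity * V = 9.2*14.8 = 136.1600

136.1600 Wh


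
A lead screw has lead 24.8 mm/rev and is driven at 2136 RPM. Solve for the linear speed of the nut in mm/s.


v = lead * (RPM/60) = 24.8*2136/60 = 882.8800

882.8800 mm/s


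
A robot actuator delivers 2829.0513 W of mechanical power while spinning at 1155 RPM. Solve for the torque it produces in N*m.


omega = 1155 * 2*pi/60 = 120.951317 rad/s
tau = P / omega = 2829.0513 / 120.951317 = 23.3900

23.3900 N*m


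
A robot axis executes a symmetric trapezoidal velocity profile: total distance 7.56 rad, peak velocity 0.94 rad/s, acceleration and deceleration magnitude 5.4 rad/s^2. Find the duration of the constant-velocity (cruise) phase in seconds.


t_acc = v/a = 0.174074 s, d_acc = v^2/(2a) = 0.081815 rad each
d_cruise = 7.56 - 2*0.081815 = 7.396370 rad
t_cruise = d_cruise/v = 7.396370/0.94 = 7.8685

7.8685 s
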